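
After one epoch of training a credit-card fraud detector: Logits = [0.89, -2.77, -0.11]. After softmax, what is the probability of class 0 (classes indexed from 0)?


Exponentials: e^0.89=2.4351, e^-2.77=0.0627, e^-0.11=0.8958
Sum = 3.3936
Softmax = [0.7176, 0.0185, 0.264]
p[0] = 2.4351/3.3936 = 0.7176

0.7176


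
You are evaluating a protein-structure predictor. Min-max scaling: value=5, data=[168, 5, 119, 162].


min=5, max=168
(5-5)/(168-5) = 0/163 = 0.0

0.0


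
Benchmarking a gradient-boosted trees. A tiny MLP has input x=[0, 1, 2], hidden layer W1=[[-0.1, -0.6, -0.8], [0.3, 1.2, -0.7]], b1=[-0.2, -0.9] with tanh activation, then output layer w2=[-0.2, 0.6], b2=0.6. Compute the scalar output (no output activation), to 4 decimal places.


z1[0] = (-0.1)·(0) + (-0.6)·(1) + (-0.8)·(2) - 0.2 = -2.4
z1[1] = (0.3)·(0) + (1.2)·(1) + (-0.7)·(2) - 0.9 = -1.1
h = tanh(z1) = [-0.9837, -0.8005]
output = (-0.2)·(-0.9837) + (0.6)·(-0.8005) + 0.6 = 0.3164

0.3164


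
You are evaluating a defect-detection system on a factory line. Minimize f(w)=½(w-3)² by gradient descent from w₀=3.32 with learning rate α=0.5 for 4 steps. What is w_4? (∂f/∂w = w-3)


step 1: grad = 3.32-3 = 0.32; w = 3.32 - 0.5·(0.32) = 3.16
step 2: grad = 3.16-3 = 0.16; w = 3.16 - 0.5·(0.16) = 3.08
step 3: grad = 3.08-3 = 0.08; w = 3.08 - 0.5·(0.08) = 3.04
step 4: grad = 3.04-3 = 0.04; w = 3.04 - 0.5·(0.04) = 3.02

3.02


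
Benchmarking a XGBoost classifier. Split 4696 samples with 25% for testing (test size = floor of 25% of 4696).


Test = ⌊4696·25/100⌋ = 1174
Train = 4696 - 1174 = 3522

Train: 3522, Test: 1174


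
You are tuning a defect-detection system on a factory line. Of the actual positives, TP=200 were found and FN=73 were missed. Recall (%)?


Recall = TP/(TP+FN)
= 200/(200+73)
= 200/273 = 73.26%

73.26%


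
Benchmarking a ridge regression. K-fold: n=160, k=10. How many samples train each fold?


Fold size = 160/10 = 16
Training per fold = 160 - 16 = 144

144


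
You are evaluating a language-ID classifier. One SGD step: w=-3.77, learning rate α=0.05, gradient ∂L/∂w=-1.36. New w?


w_new = w - α·∇
= -3.77 - 0.05·-1.36
= -3.77 + 0.068
= -3.702

-3.702


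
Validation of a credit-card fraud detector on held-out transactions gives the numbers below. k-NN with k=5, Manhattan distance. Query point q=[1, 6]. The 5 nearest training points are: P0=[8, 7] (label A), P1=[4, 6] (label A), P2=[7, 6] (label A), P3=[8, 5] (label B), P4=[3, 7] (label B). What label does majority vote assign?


d(q,P0) = 8  (label A)
d(q,P1) = 3  (label A)
d(q,P2) = 6  (label A)
d(q,P3) = 8  (label B)
d(q,P4) = 3  (label B)
Votes: A=3, B=2
Majority → A

A


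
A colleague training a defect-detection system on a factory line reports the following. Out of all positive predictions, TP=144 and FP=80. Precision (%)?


Precision = TP/(TP+FP)
= 144/(144+80)
= 144/224 = 64.29%

64.29%


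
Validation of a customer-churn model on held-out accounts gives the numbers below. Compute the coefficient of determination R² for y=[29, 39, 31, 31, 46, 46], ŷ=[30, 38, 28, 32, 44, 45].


ȳ = 37
SS_res = Σ(y-ŷ)² = 17
SS_tot = Σ(y-ȳ)² = 302
R² = 1 - SS_res/SS_tot = 1 - 0.0563 = 0.9437

0.9437


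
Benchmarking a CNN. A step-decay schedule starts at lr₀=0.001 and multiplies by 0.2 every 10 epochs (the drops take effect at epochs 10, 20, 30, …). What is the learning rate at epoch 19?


n_drops = ⌊19/10⌋ = 1
lr = 0.001·0.2^1 = 0.001·0.2 = 0.0002

0.0002


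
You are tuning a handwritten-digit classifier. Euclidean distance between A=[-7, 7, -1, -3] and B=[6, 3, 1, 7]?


d = √((-7-6)² + (7-3)² + (-1-1)² + (-3-7)²)
  = √(169 + 16 + 4 + 100)
  = √289 = 17.0

17.0


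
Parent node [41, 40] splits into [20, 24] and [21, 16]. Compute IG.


Parent = [41, 40], H_parent = 0.9999
H_left = 0.994 (n=44), H_right = 0.9868 (n=37)
H_children = (44/81)·0.994 + (37/81)·0.9868 = 0.9907
IG = 0.9999 - 0.9907 = 0.0092

0.0092


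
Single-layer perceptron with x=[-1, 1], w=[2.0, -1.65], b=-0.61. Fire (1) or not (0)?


z = (-1)·(2.0) + (1)·(-1.65) - 0.61
  = -4.26
step(z) = 0 (z<0)

0


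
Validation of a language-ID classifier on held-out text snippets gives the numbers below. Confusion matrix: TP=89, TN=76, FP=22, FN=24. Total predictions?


Total = TP + TN + FP + FN
= 89 + 76 + 22 + 24
= 211
(Predicted positive: 111, predicted negative: 100)

211


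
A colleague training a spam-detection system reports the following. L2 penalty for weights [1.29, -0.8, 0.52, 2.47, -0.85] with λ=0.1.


‖w‖₂² = (1.29)² + (-0.8)² + (0.52)² + (2.47)² + (-0.85)²
     = 1.6641 + 0.64 + 0.2704 + 6.1009 + 0.7225
     = 9.3979
λ·‖w‖₂² = 0.1·9.3979 = 0.93979

0.93979


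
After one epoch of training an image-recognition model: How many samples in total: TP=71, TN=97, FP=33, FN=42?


Total = TP + TN + FP + FN
= 71 + 97 + 33 + 42
= 243
(Predicted positive: 104, predicted negative: 139)

243


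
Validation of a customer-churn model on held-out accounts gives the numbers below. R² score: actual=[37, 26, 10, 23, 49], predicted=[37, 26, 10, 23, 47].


ȳ = 29
SS_res = Σ(y-ŷ)² = 4
SS_tot = Σ(y-ȳ)² = 870
R² = 1 - SS_res/SS_tot = 1 - 0.0046 = 0.9954

0.9954


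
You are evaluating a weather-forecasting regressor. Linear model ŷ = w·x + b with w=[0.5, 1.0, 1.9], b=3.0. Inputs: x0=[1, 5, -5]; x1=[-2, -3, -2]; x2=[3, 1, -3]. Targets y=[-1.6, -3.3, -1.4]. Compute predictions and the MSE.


ŷ0 = (0.5)·(1) + (1.0)·(5) + (1.9)·(-5) + 3.0 = -1.0
ŷ1 = (0.5)·(-2) + (1.0)·(-3) + (1.9)·(-2) + 3.0 = -4.8
ŷ2 = (0.5)·(3) + (1.0)·(1) + (1.9)·(-3) + 3.0 = -0.2
errors² = [0.36, 2.25, 1.44]
MSE = 4.0500/3 = 1.35

1.35


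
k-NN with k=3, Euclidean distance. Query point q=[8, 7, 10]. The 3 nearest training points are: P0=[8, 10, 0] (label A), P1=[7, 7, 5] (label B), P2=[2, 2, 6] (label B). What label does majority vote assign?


d(q,P0) = 10.4403  (label A)
d(q,P1) = 5.099  (label B)
d(q,P2) = 8.775  (label B)
Votes: A=1, B=2
Majority → B

B


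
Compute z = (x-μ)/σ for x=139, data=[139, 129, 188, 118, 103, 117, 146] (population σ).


μ = 134.2857, σ = 25.6778
z = (139 - 134.2857)/25.6778 = 0.1836

0.1836


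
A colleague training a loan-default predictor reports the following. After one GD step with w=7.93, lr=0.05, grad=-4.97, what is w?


w_new = w - α·∇
= 7.93 - 0.05·-4.97
= 7.93 + 0.2485
= 8.1785

8.1785


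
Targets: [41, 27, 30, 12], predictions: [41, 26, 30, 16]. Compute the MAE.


Absolute errors: |41-41|=0, |27-26|=1, |30-30|=0, |12-16|=4
Sum = 5
MAE = 5/4 = 5/4

5/4


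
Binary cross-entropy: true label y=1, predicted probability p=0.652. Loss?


BCE = -[y·ln(p) + (1-y)·ln(1-p)]
= -1·ln(0.652) - 0
= -ln(0.652) = 0.4277

0.4277


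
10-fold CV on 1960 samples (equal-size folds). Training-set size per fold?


Fold size = 1960/10 = 196
Training per fold = 1960 - 196 = 1764

1764


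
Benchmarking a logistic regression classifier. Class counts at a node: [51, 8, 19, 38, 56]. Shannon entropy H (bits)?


Probabilities: [51/172, 8/172, 19/172, 38/172, 56/172] ≈ [0.2965, 0.0465, 0.1105, 0.2209, 0.3256]
H = -((51/172)·log₂(51/172) + (8/172)·log₂(8/172) + (19/172)·log₂(19/172) + (38/172)·log₂(38/172) + (56/172)·log₂(56/172))
  = 2.0853 bits

2.0853 bits


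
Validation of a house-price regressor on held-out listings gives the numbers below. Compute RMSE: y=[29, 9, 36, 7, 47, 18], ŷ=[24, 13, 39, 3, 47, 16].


MSE = 70/6 = 11.6667
RMSE = √(70/6) = 3.4157

3.4157


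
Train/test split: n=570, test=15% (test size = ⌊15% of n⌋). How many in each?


Test = ⌊570·15/100⌋ = 85
Train = 570 - 85 = 485

Train: 485, Test: 85


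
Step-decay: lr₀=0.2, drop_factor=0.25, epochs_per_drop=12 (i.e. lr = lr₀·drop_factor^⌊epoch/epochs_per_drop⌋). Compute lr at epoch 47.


n_drops = ⌊47/12⌋ = 3
lr = 0.2·0.25^3 = 0.2·0.015625 = 0.003125

0.003125


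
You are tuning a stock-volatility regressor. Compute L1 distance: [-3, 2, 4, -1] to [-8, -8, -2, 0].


d = |-3+ 8| + |2+ 8| + |4+ 2| + |-1-0|
  = 5 + 10 + 6 + 1
  = 22

22


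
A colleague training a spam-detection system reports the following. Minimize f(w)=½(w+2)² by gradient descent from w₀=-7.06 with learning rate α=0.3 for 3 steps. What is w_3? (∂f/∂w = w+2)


step 1: grad = -7.06+2 = -5.06; w = -7.06 - 0.3·(-5.06) = -5.542
step 2: grad = -5.542+2 = -3.542; w = -5.542 - 0.3·(-3.542) = -4.4794
step 3: grad = -4.4794+2 = -2.4794; w = -4.4794 - 0.3·(-2.4794) = -3.73558

-3.73558


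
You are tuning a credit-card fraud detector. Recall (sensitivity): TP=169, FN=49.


Recall = TP/(TP+FN)
= 169/(169+49)
= 169/218 = 77.52%

77.52%


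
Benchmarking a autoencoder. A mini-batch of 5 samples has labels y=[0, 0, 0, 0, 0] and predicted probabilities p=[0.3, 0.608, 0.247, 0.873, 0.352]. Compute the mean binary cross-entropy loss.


L[0] = -ln(1-0.3) = -ln(0.7) = 0.3567
L[1] = -ln(1-0.608) = -ln(0.392) = 0.9365
L[2] = -ln(1-0.247) = -ln(0.753) = 0.2837
L[3] = -ln(1-0.873) = -ln(0.127) = 2.0636
L[4] = -ln(1-0.352) = -ln(0.648) = 0.4339
mean = (0.3567 + 0.9365 + 0.2837 + 2.0636 + 0.4339)/5 = 0.8149

0.8149


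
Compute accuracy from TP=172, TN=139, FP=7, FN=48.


Accuracy = (TP+TN)/(TP+TN+FP+FN)
= (172+139)/(366)
= 311/366 = 84.97%

84.97%


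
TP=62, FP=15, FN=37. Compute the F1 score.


Precision = 62/77 = 0.8052
Recall = 62/99 = 0.6263
F1 = 2·P·R/(P+R) = 2·TP/(2·TP+FP+FN) = 124/(124+15+37) = 124/176 = 0.7045

0.7045


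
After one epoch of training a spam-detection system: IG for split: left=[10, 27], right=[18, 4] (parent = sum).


Parent = [28, 31], H_parent = 0.9981
H_left = 0.8419 (n=37), H_right = 0.684 (n=22)
H_children = (37/59)·0.8419 + (22/59)·0.684 = 0.783
IG = 0.9981 - 0.783 = 0.2151

0.2151


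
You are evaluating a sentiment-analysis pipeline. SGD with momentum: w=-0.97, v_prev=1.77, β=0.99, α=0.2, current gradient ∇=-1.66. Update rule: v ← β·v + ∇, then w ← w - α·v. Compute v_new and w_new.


v_new = 0.99·1.77 - 1.66 = 1.7523 - 1.66 = 0.0923
w_new = -0.97 - 0.2·0.0923 = -0.97 - 0.01846 = -0.98846

v_new=0.0923, w_new=-0.98846


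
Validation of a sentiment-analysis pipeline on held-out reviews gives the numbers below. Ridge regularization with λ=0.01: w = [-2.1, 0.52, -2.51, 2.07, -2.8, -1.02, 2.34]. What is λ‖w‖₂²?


‖w‖₂² = (-2.1)² + (0.52)² + (-2.51)² + (2.07)² + (-2.8)² + (-1.02)² + (2.34)²
     = 4.41 + 0.2704 + 6.3001 + 4.2849 + 7.84 + 1.0404 + 5.4756
     = 29.6214
λ·‖w‖₂² = 0.01·29.6214 = 0.296214

0.296214


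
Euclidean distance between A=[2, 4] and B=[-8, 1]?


d = √((2+ 8)² + (4-1)²)
  = √(100 + 9)
  = √109 = 10.4403

10.4403


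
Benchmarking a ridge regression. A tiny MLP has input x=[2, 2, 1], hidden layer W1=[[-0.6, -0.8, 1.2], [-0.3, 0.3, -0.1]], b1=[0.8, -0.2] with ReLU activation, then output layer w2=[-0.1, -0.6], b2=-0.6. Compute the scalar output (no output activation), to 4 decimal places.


z1[0] = (-0.6)·(2) + (-0.8)·(2) + (1.2)·(1) + 0.8 = -0.8
z1[1] = (-0.3)·(2) + (0.3)·(2) + (-0.1)·(1) - 0.2 = -0.3
h = ReLU(z1) = [0.0, 0.0]
output = (-0.1)·(0.0) + (-0.6)·(0.0) - 0.6 = -0.6

-0.6


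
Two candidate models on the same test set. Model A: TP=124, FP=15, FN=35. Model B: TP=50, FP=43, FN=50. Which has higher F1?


Model A: P=124/139=0.8921, R=124/159=0.7799, F1=2PR/(P+R)=2TP/(2TP+FP+FN)=248/298=0.8322
Model B: P=50/93=0.5376, R=50/100=0.5, F1=2PR/(P+R)=2TP/(2TP+FP+FN)=100/193=0.5181
0.8322 > 0.5181 → Model A

Model A


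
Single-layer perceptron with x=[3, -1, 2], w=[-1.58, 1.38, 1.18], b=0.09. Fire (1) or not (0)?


z = (3)·(-1.58) + (-1)·(1.38) + (2)·(1.18) + 0.09
  = -3.67
step(z) = 0 (z<0)

0


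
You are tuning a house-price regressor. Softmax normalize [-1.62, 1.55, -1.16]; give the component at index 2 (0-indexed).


Exponentials: e^-1.62=0.1979, e^1.55=4.7115, e^-1.16=0.3135
Sum = 5.2229
Softmax = [0.0379, 0.9021, 0.06]
p[2] = 0.3135/5.2229 = 0.06

0.06


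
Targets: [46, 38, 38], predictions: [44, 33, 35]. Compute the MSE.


Squared errors: (46-44)²=4, (38-33)²=25, (38-35)²=9
Sum = 38
MSE = 38/3 = 38/3

38/3


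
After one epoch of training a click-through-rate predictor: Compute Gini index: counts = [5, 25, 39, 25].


Probabilities: [5/94, 25/94, 39/94, 25/94] ≈ [0.0532, 0.266, 0.4149, 0.266]
Σpᵢ² = (25 + 625 + 1521 + 625)/94² = 2796/8836
Gini = 1 - Σpᵢ² = 1 - 2796/8836 = 0.6836

0.6836


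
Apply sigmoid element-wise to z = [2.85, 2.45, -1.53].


σ(2.85) = 1/(1+e^-2.85) = 0.9453
σ(2.45) = 1/(1+e^-2.45) = 0.9206
σ(-1.53) = 1/(1+e^1.53) = 0.178
result = [0.9453, 0.9206, 0.178]

[0.9453, 0.9206, 0.178]


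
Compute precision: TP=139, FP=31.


Precision = TP/(TP+FP)
= 139/(139+31)
= 139/170 = 81.76%

81.76%


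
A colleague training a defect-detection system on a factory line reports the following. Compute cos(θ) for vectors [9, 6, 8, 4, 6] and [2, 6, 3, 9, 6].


A·B = 9·2 + 6·6 + 8·3 + 4·9 + 6·6 = 150
‖A‖ = √233 = 15.2643, ‖B‖ = √166 = 12.8841
cos = 150/(√233·√166) = 150/√38678 = 0.7627

0.7627


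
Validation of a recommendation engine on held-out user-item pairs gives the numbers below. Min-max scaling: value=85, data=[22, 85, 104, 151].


min=22, max=151
(85-22)/(151-22) = 63/129 = 0.4884

0.4884


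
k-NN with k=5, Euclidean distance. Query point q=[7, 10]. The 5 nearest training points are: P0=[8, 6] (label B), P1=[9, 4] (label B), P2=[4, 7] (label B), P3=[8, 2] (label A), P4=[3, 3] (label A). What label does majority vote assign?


d(q,P0) = 4.1231  (label B)
d(q,P1) = 6.3246  (label B)
d(q,P2) = 4.2426  (label B)
d(q,P3) = 8.0623  (label A)
d(q,P4) = 8.0623  (label A)
Votes: A=2, B=3
Majority → B

B


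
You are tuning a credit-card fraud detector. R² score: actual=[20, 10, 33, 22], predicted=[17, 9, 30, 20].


ȳ = 21.25
SS_res = Σ(y-ŷ)² = 23
SS_tot = Σ(y-ȳ)² = 266.75
R² = 1 - SS_res/SS_tot = 1 - 0.0862 = 0.9138

0.9138


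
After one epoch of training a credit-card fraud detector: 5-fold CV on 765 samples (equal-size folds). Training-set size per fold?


Fold size = 765/5 = 153
Training per fold = 765 - 153 = 612

612


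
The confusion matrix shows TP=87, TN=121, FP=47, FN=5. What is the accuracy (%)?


Accuracy = (TP+TN)/(TP+TN+FP+FN)
= (87+121)/(260)
= 208/260 = 80.0%

80.0%


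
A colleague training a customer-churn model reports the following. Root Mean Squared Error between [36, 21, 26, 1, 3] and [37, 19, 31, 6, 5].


MSE = 59/5 = 11.8
RMSE = √(59/5) = 3.4351

3.4351


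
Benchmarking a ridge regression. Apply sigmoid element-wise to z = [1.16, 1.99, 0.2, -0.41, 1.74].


σ(1.16) = 1/(1+e^-1.16) = 0.7613
σ(1.99) = 1/(1+e^-1.99) = 0.8797
σ(0.2) = 1/(1+e^-0.2) = 0.5498
σ(-0.41) = 1/(1+e^0.41) = 0.3989
σ(1.74) = 1/(1+e^-1.74) = 0.8507
result = [0.7613, 0.8797, 0.5498, 0.3989, 0.8507]

[0.7613, 0.8797, 0.5498, 0.3989, 0.8507]


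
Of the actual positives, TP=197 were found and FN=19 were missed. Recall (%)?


Recall = TP/(TP+FN)
= 197/(197+19)
= 197/216 = 91.2%

91.2%


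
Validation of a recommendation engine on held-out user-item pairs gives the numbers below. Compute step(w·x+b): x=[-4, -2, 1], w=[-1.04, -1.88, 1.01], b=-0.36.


z = (-4)·(-1.04) + (-2)·(-1.88) + (1)·(1.01) - 0.36
  = 8.57
step(z) = 1 (z≥0)

1


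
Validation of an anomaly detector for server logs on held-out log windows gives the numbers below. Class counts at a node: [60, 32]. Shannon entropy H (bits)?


Probabilities: [60/92, 32/92] ≈ [0.6522, 0.3478]
H = -((60/92)·log₂(60/92) + (32/92)·log₂(32/92))
  = 0.9321 bits

0.9321 bits


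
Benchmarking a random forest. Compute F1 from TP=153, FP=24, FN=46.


Precision = 153/177 = 0.8644
Recall = 153/199 = 0.7688
F1 = 2·P·R/(P+R) = 2·TP/(2·TP+FP+FN) = 306/(306+24+46) = 306/376 = 0.8138

0.8138


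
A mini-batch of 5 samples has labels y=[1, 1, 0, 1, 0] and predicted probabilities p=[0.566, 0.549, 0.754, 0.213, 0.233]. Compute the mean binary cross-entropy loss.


L[0] = -ln(0.566) = 0.5692
L[1] = -ln(0.549) = 0.5997
L[2] = -ln(1-0.754) = -ln(0.246) = 1.4024
L[3] = -ln(0.213) = 1.5465
L[4] = -ln(1-0.233) = -ln(0.767) = 0.2653
mean = (0.5692 + 0.5997 + 1.4024 + 1.5465 + 0.2653)/5 = 0.8766

0.8766


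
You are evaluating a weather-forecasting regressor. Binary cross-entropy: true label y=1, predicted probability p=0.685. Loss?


BCE = -[y·ln(p) + (1-y)·ln(1-p)]
= -1·ln(0.685) - 0
= -ln(0.685) = 0.3783

0.3783


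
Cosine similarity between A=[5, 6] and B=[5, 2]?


A·B = 5·5 + 6·2 = 37
‖A‖ = √61 = 7.8102, ‖B‖ = √29 = 5.3852
cos = 37/(√61·√29) = 37/√1769 = 0.8797

0.8797


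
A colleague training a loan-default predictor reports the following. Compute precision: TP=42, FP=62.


Precision = TP/(TP+FP)
= 42/(42+62)
= 42/104 = 40.38%

40.38%


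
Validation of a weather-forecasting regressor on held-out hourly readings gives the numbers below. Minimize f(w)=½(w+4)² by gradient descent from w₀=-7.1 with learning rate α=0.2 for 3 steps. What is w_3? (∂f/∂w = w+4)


step 1: grad = -7.1+4 = -3.1; w = -7.1 - 0.2·(-3.1) = -6.48
step 2: grad = -6.48+4 = -2.48; w = -6.48 - 0.2·(-2.48) = -5.984
step 3: grad = -5.984+4 = -1.984; w = -5.984 - 0.2·(-1.984) = -5.5872

-5.5872


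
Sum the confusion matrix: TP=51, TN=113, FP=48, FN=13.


Total = TP + TN + FP + FN
= 51 + 113 + 48 + 13
= 225
(Predicted positive: 99, predicted negative: 126)

225


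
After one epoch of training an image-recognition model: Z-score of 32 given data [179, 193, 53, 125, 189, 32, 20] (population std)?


μ = 113, σ = 71.1999
z = (32 - 113)/71.1999 = -1.1376

-1.1376


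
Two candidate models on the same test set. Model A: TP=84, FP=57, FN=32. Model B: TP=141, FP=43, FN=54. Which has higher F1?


Model A: P=84/141=0.5957, R=84/116=0.7241, F1=2PR/(P+R)=2TP/(2TP+FP+FN)=168/257=0.6537
Model B: P=141/184=0.7663, R=141/195=0.7231, F1=2PR/(P+R)=2TP/(2TP+FP+FN)=282/379=0.7441
0.6537 < 0.7441 → Model B

Model B


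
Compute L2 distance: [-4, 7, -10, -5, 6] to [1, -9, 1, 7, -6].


d = √((-4-1)² + (7+ 9)² + (-10-1)² + (-5-7)² + (6+ 6)²)
  = √(25 + 256 + 121 + 144 + 144)
  = √690 = 26.2679

26.2679


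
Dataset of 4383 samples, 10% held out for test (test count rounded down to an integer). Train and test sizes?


Test = ⌊4383·10/100⌋ = 438
Train = 4383 - 438 = 3945

Train: 3945, Test: 438


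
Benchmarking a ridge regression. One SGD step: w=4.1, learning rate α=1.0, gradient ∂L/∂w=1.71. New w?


w_new = w - α·∇
= 4.1 - 1.0·1.71
= 4.1 - 1.71
= 2.39

2.39


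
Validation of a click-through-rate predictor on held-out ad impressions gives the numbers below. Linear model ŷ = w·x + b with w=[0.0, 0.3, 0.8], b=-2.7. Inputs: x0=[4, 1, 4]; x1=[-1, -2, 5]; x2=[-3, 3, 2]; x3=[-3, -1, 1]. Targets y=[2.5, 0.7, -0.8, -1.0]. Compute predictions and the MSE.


ŷ0 = (0.0)·(4) + (0.3)·(1) + (0.8)·(4) - 2.7 = 0.8
ŷ1 = (0.0)·(-1) + (0.3)·(-2) + (0.8)·(5) - 2.7 = 0.7
ŷ2 = (0.0)·(-3) + (0.3)·(3) + (0.8)·(2) - 2.7 = -0.2
ŷ3 = (0.0)·(-3) + (0.3)·(-1) + (0.8)·(1) - 2.7 = -2.2
errors² = [2.89, 0.0, 0.36, 1.44]
MSE = 4.6900/4 = 1.1725

1.1725


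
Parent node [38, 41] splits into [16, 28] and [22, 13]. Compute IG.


Parent = [38, 41], H_parent = 0.999
H_left = 0.9457 (n=44), H_right = 0.9518 (n=35)
H_children = (44/79)·0.9457 + (35/79)·0.9518 = 0.9484
IG = 0.999 - 0.9484 = 0.0506

0.0506


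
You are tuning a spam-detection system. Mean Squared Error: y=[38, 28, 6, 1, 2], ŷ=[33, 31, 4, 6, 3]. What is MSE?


Squared errors: (38-33)²=25, (28-31)²=9, (6-4)²=4, (1-6)²=25, (2-3)²=1
Sum = 64
MSE = 64/5 = 64/5

64/5


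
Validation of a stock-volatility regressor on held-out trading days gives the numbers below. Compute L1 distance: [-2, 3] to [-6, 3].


d = |-2+ 6| + |3-3|
  = 4 + 0
  = 4

4


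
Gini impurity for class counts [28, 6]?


Probabilities: [28/34, 6/34] ≈ [0.8235, 0.1765]
Σpᵢ² = (784 + 36)/34² = 820/1156
Gini = 1 - Σpᵢ² = 1 - 820/1156 = 0.2907

0.2907


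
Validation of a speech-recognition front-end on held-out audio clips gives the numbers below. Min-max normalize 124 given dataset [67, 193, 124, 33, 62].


min=33, max=193
(124-33)/(193-33) = 91/160 = 0.5687

0.5687


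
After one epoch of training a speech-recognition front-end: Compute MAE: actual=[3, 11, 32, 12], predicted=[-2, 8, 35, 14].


Absolute errors: |3+ 2|=5, |11-8|=3, |32-35|=3, |12-14|=2
Sum = 13
MAE = 13/4 = 13/4

13/4


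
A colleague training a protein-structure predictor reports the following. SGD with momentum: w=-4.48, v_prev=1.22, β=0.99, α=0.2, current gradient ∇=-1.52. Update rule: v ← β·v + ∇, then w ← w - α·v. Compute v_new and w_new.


v_new = 0.99·1.22 - 1.52 = 1.2078 - 1.52 = -0.3122
w_new = -4.48 - 0.2·-0.3122 = -4.48 + 0.06244 = -4.41756

v_new=-0.3122, w_new=-4.41756


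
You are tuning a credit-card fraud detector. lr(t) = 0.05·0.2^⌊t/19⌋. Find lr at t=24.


n_drops = ⌊24/19⌋ = 1
lr = 0.05·0.2^1 = 0.05·0.2 = 0.01

0.01


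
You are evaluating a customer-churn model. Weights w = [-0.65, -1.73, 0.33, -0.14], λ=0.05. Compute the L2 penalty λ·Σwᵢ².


‖w‖₂² = (-0.65)² + (-1.73)² + (0.33)² + (-0.14)²
     = 0.4225 + 2.9929 + 0.1089 + 0.0196
     = 3.5439
λ·‖w‖₂² = 0.05·3.5439 = 0.177195

0.177195


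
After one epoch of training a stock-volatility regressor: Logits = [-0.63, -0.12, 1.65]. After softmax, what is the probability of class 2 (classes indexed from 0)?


Exponentials: e^-0.63=0.5326, e^-0.12=0.8869, e^1.65=5.207
Sum = 6.6265
Softmax = [0.0804, 0.1338, 0.7858]
p[2] = 5.207/6.6265 = 0.7858

0.7858


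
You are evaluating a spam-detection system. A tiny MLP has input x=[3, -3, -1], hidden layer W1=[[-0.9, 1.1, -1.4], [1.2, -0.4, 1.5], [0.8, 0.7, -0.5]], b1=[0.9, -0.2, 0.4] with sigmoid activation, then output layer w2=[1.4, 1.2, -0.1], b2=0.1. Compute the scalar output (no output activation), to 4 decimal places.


z1[0] = (-0.9)·(3) + (1.1)·(-3) + (-1.4)·(-1) + 0.9 = -3.7
z1[1] = (1.2)·(3) + (-0.4)·(-3) + (1.5)·(-1) - 0.2 = 3.1
z1[2] = (0.8)·(3) + (0.7)·(-3) + (-0.5)·(-1) + 0.4 = 1.2
h = sigmoid(z1) = [0.0241, 0.9569, 0.7685]
output = (1.4)·(0.0241) + (1.2)·(0.9569) + (-0.1)·(0.7685) + 0.1 = 1.2052

1.2052


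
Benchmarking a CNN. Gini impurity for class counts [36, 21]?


Probabilities: [36/57, 21/57] ≈ [0.6316, 0.3684]
Σpᵢ² = (1296 + 441)/57² = 1737/3249
Gini = 1 - Σpᵢ² = 1 - 1737/3249 = 0.4654

0.4654


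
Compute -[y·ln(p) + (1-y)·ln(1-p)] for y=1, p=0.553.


BCE = -[y·ln(p) + (1-y)·ln(1-p)]
= -1·ln(0.553) - 0
= -ln(0.553) = 0.5924

0.5924


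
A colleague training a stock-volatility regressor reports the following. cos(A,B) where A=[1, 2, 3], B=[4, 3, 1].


A·B = 1·4 + 2·3 + 3·1 = 13
‖A‖ = √14 = 3.7417, ‖B‖ = √26 = 5.099
cos = 13/(√14·√26) = 13/√364 = 0.6814

0.6814


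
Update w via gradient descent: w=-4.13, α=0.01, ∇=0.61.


w_new = w - α·∇
= -4.13 - 0.01·0.61
= -4.13 - 0.0061
= -4.1361

-4.1361


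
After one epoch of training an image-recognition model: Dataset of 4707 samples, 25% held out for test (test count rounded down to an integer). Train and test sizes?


Test = ⌊4707·25/100⌋ = 1176
Train = 4707 - 1176 = 3531

Train: 3531, Test: 1176


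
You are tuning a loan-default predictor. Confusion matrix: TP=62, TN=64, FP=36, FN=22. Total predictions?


Total = TP + TN + FP + FN
= 62 + 64 + 36 + 22
= 184
(Predicted positive: 98, predicted negative: 86)

184


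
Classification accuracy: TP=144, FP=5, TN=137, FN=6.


Accuracy = (TP+TN)/(TP+TN+FP+FN)
= (144+137)/(292)
= 281/292 = 96.23%

96.23%


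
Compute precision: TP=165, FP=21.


Precision = TP/(TP+FP)
= 165/(165+21)
= 165/186 = 88.71%

88.71%


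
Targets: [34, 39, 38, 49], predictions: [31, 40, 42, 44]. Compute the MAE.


Absolute errors: |34-31|=3, |39-40|=1, |38-42|=4, |49-44|=5
Sum = 13
MAE = 13/4 = 13/4

13/4


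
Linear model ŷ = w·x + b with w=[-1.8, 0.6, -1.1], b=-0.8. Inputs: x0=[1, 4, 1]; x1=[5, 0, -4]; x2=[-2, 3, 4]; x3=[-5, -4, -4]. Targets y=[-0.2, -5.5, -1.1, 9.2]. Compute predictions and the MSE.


ŷ0 = (-1.8)·(1) + (0.6)·(4) + (-1.1)·(1) - 0.8 = -1.3
ŷ1 = (-1.8)·(5) + (0.6)·(0) + (-1.1)·(-4) - 0.8 = -5.4
ŷ2 = (-1.8)·(-2) + (0.6)·(3) + (-1.1)·(4) - 0.8 = 0.2
ŷ3 = (-1.8)·(-5) + (0.6)·(-4) + (-1.1)·(-4) - 0.8 = 10.2
errors² = [1.21, 0.01, 1.69, 1.0]
MSE = 3.9100/4 = 0.9775

0.9775


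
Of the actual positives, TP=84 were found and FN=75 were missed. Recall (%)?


Recall = TP/(TP+FN)
= 84/(84+75)
= 84/159 = 52.83%

52.83%


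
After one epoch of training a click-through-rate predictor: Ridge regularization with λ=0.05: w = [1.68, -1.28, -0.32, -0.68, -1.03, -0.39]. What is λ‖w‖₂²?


‖w‖₂² = (1.68)² + (-1.28)² + (-0.32)² + (-0.68)² + (-1.03)² + (-0.39)²
     = 2.8224 + 1.6384 + 0.1024 + 0.4624 + 1.0609 + 0.1521
     = 6.2386
λ·‖w‖₂² = 0.05·6.2386 = 0.31193

0.31193


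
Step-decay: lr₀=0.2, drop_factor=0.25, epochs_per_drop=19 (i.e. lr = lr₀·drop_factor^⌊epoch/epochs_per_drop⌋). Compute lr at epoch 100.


n_drops = ⌊100/19⌋ = 5
lr = 0.2·0.25^5 = 0.2·0.0009765625 = 0.0001953125

0.0001953125


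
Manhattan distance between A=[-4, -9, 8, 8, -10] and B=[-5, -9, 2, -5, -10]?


d = |-4+ 5| + |-9+ 9| + |8-2| + |8+ 5| + |-10+ 10|
  = 1 + 0 + 6 + 13 + 0
  = 20

20


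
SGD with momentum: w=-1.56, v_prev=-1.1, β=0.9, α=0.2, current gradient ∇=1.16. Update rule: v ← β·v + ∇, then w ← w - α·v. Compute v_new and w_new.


v_new = 0.9·-1.1 + 1.16 = -0.99 + 1.16 = 0.17
w_new = -1.56 - 0.2·0.17 = -1.56 - 0.034 = -1.594

v_new=0.17, w_new=-1.594


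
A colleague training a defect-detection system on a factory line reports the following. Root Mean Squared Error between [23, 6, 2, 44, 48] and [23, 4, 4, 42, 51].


MSE = 21/5 = 4.2
RMSE = √(21/5) = 2.0494

2.0494


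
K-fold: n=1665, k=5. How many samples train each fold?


Fold size = 1665/5 = 333
Training per fold = 1665 - 333 = 1332

1332


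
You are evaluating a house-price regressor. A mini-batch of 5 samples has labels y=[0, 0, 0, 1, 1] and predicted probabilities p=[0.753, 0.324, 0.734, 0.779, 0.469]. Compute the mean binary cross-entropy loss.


L[0] = -ln(1-0.753) = -ln(0.247) = 1.3984
L[1] = -ln(1-0.324) = -ln(0.676) = 0.3916
L[2] = -ln(1-0.734) = -ln(0.266) = 1.3243
L[3] = -ln(0.779) = 0.2497
L[4] = -ln(0.469) = 0.7572
mean = (1.3984 + 0.3916 + 1.3243 + 0.2497 + 0.7572)/5 = 0.8242

0.8242


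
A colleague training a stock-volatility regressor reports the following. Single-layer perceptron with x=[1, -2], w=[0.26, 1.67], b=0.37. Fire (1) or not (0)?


z = (1)·(0.26) + (-2)·(1.67) + 0.37
  = -2.71
step(z) = 0 (z<0)

0


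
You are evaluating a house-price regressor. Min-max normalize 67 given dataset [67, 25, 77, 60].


min=25, max=77
(67-25)/(77-25) = 42/52 = 0.8077

0.8077


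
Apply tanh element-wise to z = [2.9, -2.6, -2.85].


tanh(2.9) = 0.994
tanh(-2.6) = -0.989
tanh(-2.85) = -0.9933
result = [0.994, -0.989, -0.9933]

[0.994, -0.989, -0.9933]


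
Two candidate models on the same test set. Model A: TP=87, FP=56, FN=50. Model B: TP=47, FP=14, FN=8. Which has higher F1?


Model A: P=87/143=0.6084, R=87/137=0.635, F1=2PR/(P+R)=2TP/(2TP+FP+FN)=174/280=0.6214
Model B: P=47/61=0.7705, R=47/55=0.8545, F1=2PR/(P+R)=2TP/(2TP+FP+FN)=94/116=0.8103
0.6214 < 0.8103 → Model B

Model B


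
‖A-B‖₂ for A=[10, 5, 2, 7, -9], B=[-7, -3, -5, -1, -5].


d = √((10+ 7)² + (5+ 3)² + (2+ 5)² + (7+ 1)² + (-9+ 5)²)
  = √(289 + 64 + 49 + 64 + 16)
  = √482 = 21.9545

21.9545


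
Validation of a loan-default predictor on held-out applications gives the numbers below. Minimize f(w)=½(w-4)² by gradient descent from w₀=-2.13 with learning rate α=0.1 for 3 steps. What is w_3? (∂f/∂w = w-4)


step 1: grad = -2.13-4 = -6.13; w = -2.13 - 0.1·(-6.13) = -1.517
step 2: grad = -1.517-4 = -5.517; w = -1.517 - 0.1·(-5.517) = -0.9653
step 3: grad = -0.9653-4 = -4.9653; w = -0.9653 - 0.1·(-4.9653) = -0.46877

-0.46877


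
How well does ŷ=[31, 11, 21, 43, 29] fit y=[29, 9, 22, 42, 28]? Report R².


ȳ = 26
SS_res = Σ(y-ŷ)² = 11
SS_tot = Σ(y-ȳ)² = 574
R² = 1 - SS_res/SS_tot = 1 - 0.0192 = 0.9808

0.9808


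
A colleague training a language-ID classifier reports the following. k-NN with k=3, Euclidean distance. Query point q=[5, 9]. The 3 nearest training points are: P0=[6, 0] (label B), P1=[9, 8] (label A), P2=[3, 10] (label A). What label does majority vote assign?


d(q,P0) = 9.0554  (label B)
d(q,P1) = 4.1231  (label A)
d(q,P2) = 2.2361  (label A)
Votes: A=2, B=1
Majority → A

A


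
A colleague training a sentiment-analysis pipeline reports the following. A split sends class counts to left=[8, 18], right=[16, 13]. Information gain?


Parent = [24, 31], H_parent = 0.9883
H_left = 0.8905 (n=26), H_right = 0.9923 (n=29)
H_children = (26/55)·0.8905 + (29/55)·0.9923 = 0.9442
IG = 0.9883 - 0.9442 = 0.0441

0.0441


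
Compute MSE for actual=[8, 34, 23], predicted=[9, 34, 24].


Squared errors: (8-9)²=1, (34-34)²=0, (23-24)²=1
Sum = 2
MSE = 2/3 = 2/3

2/3


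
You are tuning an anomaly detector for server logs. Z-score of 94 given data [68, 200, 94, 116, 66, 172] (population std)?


μ = 119.3333, σ = 50.6842
z = (94 - 119.3333)/50.6842 = -0.4998

-0.4998


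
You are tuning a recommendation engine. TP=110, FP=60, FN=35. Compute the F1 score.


Precision = 110/170 = 0.6471
Recall = 110/145 = 0.7586
F1 = 2·P·R/(P+R) = 2·TP/(2·TP+FP+FN) = 220/(220+60+35) = 220/315 = 0.6984

0.6984


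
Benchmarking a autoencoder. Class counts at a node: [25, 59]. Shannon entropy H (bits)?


Probabilities: [25/84, 59/84] ≈ [0.2976, 0.7024]
H = -((25/84)·log₂(25/84) + (59/84)·log₂(59/84))
  = 0.8784 bits

0.8784 bits


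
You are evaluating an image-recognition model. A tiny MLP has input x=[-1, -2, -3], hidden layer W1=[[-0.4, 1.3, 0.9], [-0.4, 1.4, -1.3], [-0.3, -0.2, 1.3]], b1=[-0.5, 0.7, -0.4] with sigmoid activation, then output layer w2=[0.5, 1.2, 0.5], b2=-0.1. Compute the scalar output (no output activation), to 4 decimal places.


z1[0] = (-0.4)·(-1) + (1.3)·(-2) + (0.9)·(-3) - 0.5 = -5.4
z1[1] = (-0.4)·(-1) + (1.4)·(-2) + (-1.3)·(-3) + 0.7 = 2.2
z1[2] = (-0.3)·(-1) + (-0.2)·(-2) + (1.3)·(-3) - 0.4 = -3.6
h = sigmoid(z1) = [0.0045, 0.9002, 0.0266]
output = (0.5)·(0.0045) + (1.2)·(0.9002) + (0.5)·(0.0266) - 0.1 = 0.9958

0.9958


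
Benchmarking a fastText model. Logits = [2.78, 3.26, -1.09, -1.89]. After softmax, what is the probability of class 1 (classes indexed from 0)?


Exponentials: e^2.78=16.119, e^3.26=26.0495, e^-1.09=0.3362, e^-1.89=0.1511
Sum = 42.6558
Softmax = [0.3779, 0.6107, 0.0079, 0.0035]
p[1] = 26.0495/42.6558 = 0.6107

0.6107


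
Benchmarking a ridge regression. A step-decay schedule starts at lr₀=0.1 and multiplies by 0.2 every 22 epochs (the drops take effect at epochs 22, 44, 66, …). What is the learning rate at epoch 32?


n_drops = ⌊32/22⌋ = 1
lr = 0.1·0.2^1 = 0.1·0.2 = 0.02

0.02


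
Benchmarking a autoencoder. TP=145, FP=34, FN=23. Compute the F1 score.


Precision = 145/179 = 0.8101
Recall = 145/168 = 0.8631
F1 = 2·P·R/(P+R) = 2·TP/(2·TP+FP+FN) = 290/(290+34+23) = 290/347 = 0.8357

0.8357


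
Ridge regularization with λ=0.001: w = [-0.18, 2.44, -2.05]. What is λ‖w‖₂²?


‖w‖₂² = (-0.18)² + (2.44)² + (-2.05)²
     = 0.0324 + 5.9536 + 4.2025
     = 10.1885
λ·‖w‖₂² = 0.001·10.1885 = 0.010188

0.010188


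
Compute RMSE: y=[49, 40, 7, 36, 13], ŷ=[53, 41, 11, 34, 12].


MSE = 38/5 = 7.6
RMSE = √(38/5) = 2.7568

2.7568


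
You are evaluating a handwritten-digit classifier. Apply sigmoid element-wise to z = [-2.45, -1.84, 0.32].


σ(-2.45) = 1/(1+e^2.45) = 0.0794
σ(-1.84) = 1/(1+e^1.84) = 0.1371
σ(0.32) = 1/(1+e^-0.32) = 0.5793
result = [0.0794, 0.1371, 0.5793]

[0.0794, 0.1371, 0.5793]


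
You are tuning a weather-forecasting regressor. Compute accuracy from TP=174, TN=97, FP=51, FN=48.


Accuracy = (TP+TN)/(TP+TN+FP+FN)
= (174+97)/(370)
= 271/370 = 73.24%

73.24%


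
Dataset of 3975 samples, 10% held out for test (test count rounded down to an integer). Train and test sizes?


Test = ⌊3975·10/100⌋ = 397
Train = 3975 - 397 = 3578

Train: 3578, Test: 397


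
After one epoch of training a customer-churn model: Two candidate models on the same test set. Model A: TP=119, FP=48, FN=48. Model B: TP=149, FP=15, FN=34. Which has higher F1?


Model A: P=119/167=0.7126, R=119/167=0.7126, F1=2PR/(P+R)=2TP/(2TP+FP+FN)=238/334=0.7126
Model B: P=149/164=0.9085, R=149/183=0.8142, F1=2PR/(P+R)=2TP/(2TP+FP+FN)=298/347=0.8588
0.7126 < 0.8588 → Model B

Model B


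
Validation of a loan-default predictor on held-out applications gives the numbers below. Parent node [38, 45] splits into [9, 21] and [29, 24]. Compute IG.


Parent = [38, 45], H_parent = 0.9949
H_left = 0.8813 (n=30), H_right = 0.9936 (n=53)
H_children = (30/83)·0.8813 + (53/83)·0.9936 = 0.953
IG = 0.9949 - 0.953 = 0.0419

0.0419


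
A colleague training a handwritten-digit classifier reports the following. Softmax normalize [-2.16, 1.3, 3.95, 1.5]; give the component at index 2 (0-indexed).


Exponentials: e^-2.16=0.1153, e^1.3=3.6693, e^3.95=51.9354, e^1.5=4.4817
Sum = 60.2017
Softmax = [0.0019, 0.061, 0.8627, 0.0744]
p[2] = 51.9354/60.2017 = 0.8627

0.8627


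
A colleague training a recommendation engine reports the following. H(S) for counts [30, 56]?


Probabilities: [30/86, 56/86] ≈ [0.3488, 0.6512]
H = -((30/86)·log₂(30/86) + (56/86)·log₂(56/86))
  = 0.933 bits

0.933 bits


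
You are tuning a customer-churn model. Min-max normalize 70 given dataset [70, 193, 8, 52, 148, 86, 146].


min=8, max=193
(70-8)/(193-8) = 62/185 = 0.3351

0.3351


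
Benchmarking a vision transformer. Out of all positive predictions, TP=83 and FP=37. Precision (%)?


Precision = TP/(TP+FP)
= 83/(83+37)
= 83/120 = 69.17%

69.17%


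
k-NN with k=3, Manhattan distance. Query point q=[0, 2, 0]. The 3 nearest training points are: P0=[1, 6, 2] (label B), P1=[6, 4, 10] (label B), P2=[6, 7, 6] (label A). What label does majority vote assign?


d(q,P0) = 7  (label B)
d(q,P1) = 18  (label B)
d(q,P2) = 17  (label A)
Votes: A=1, B=2
Majority → B

B


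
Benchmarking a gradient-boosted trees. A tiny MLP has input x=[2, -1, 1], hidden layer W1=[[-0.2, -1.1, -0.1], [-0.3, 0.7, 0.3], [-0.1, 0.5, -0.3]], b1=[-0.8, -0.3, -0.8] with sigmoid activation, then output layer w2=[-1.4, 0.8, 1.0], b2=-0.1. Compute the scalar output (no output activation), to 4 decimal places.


z1[0] = (-0.2)·(2) + (-1.1)·(-1) + (-0.1)·(1) - 0.8 = -0.2
z1[1] = (-0.3)·(2) + (0.7)·(-1) + (0.3)·(1) - 0.3 = -1.3
z1[2] = (-0.1)·(2) + (0.5)·(-1) + (-0.3)·(1) - 0.8 = -1.8
h = sigmoid(z1) = [0.4502, 0.2142, 0.1419]
output = (-1.4)·(0.4502) + (0.8)·(0.2142) + (1.0)·(0.1419) - 0.1 = -0.417

-0.417


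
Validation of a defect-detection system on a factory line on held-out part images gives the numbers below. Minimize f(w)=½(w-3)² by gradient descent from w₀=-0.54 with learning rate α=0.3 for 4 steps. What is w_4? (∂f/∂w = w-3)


step 1: grad = -0.54-3 = -3.54; w = -0.54 - 0.3·(-3.54) = 0.522
step 2: grad = 0.522-3 = -2.478; w = 0.522 - 0.3·(-2.478) = 1.2654
step 3: grad = 1.2654-3 = -1.7346; w = 1.2654 - 0.3·(-1.7346) = 1.78578
step 4: grad = 1.78578-3 = -1.21422; w = 1.78578 - 0.3·(-1.21422) = 2.150046

2.150046


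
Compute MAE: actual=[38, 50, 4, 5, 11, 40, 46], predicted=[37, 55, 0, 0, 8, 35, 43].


Absolute errors: |38-37|=1, |50-55|=5, |4-0|=4, |5-0|=5, |11-8|=3, |40-35|=5, |46-43|=3
Sum = 26
MAE = 26/7 = 26/7

26/7


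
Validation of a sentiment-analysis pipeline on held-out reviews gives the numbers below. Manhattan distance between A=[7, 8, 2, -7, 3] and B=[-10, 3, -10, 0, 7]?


d = |7+ 10| + |8-3| + |2+ 10| + |-7-0| + |3-7|
  = 17 + 5 + 12 + 7 + 4
  = 45

45


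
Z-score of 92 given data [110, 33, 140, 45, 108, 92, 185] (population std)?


μ = 101.8571, σ = 48.6134
z = (92 - 101.8571)/48.6134 = -0.2028

-0.2028


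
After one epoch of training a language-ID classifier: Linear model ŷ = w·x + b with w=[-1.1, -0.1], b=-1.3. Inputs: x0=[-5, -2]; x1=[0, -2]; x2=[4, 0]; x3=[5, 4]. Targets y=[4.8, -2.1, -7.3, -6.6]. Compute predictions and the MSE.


ŷ0 = (-1.1)·(-5) + (-0.1)·(-2) - 1.3 = 4.4
ŷ1 = (-1.1)·(0) + (-0.1)·(-2) - 1.3 = -1.1
ŷ2 = (-1.1)·(4) + (-0.1)·(0) - 1.3 = -5.7
ŷ3 = (-1.1)·(5) + (-0.1)·(4) - 1.3 = -7.2
errors² = [0.16, 1.0, 2.56, 0.36]
MSE = 4.0800/4 = 1.02

1.02


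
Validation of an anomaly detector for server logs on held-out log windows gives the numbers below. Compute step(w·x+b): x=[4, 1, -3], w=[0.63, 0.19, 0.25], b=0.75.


z = (4)·(0.63) + (1)·(0.19) + (-3)·(0.25) + 0.75
  = 2.71
step(z) = 1 (z≥0)

1


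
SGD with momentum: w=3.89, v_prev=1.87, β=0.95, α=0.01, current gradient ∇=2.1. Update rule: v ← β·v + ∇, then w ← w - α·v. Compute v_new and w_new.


v_new = 0.95·1.87 + 2.1 = 1.7765 + 2.1 = 3.8765
w_new = 3.89 - 0.01·3.8765 = 3.89 - 0.038765 = 3.851235

v_new=3.8765, w_new=3.851235


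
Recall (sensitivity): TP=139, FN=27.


Recall = TP/(TP+FN)
= 139/(139+27)
= 139/166 = 83.73%

83.73%


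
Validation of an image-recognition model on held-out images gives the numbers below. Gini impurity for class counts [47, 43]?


Probabilities: [47/90, 43/90] ≈ [0.5222, 0.4778]
Σpᵢ² = (2209 + 1849)/90² = 4058/8100
Gini = 1 - Σpᵢ² = 1 - 4058/8100 = 0.499

0.499


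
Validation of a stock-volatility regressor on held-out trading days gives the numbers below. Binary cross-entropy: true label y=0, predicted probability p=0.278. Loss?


BCE = -[y·ln(p) + (1-y)·ln(1-p)]
= -0 - 1·ln(1-0.278)
= -ln(0.722) = 0.3257

0.3257


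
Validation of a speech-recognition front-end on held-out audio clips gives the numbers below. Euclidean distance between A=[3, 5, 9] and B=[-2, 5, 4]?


d = √((3+ 2)² + (5-5)² + (9-4)²)
  = √(25 + 0 + 25)
  = √50 = 7.0711

7.0711


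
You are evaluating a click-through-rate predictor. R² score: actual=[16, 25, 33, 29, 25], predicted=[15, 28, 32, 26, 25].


ȳ = 25.6
SS_res = Σ(y-ŷ)² = 20
SS_tot = Σ(y-ȳ)² = 159.2
R² = 1 - SS_res/SS_tot = 1 - 0.1256 = 0.8744

0.8744


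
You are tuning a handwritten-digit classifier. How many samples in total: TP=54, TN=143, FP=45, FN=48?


Total = TP + TN + FP + FN
= 54 + 143 + 45 + 48
= 290
(Predicted positive: 99, predicted negative: 191)

290


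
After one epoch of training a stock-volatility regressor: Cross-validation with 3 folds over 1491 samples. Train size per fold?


Fold size = 1491/3 = 497
Training per fold = 1491 - 497 = 994

994


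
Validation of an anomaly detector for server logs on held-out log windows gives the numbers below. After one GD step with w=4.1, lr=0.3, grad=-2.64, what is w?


w_new = w - α·∇
= 4.1 - 0.3·-2.64
= 4.1 + 0.792
= 4.892

4.892


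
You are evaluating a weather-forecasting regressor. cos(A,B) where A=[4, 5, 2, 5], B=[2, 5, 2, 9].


A·B = 4·2 + 5·5 + 2·2 + 5·9 = 82
‖A‖ = √70 = 8.3666, ‖B‖ = √114 = 10.6771
cos = 82/(√70·√114) = 82/√7980 = 0.9179

0.9179


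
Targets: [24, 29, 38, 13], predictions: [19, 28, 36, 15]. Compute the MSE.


Squared errors: (24-19)²=25, (29-28)²=1, (38-36)²=4, (13-15)²=4
Sum = 34
MSE = 34/4 = 17/2

17/2
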